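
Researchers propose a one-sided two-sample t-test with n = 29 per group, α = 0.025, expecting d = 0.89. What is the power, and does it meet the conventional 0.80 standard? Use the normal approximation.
Power ≈ 0.92; the study is adequately powered (power ≥ 0.80)

Power calculation (two-sample t-test, normal approximation):
z_β = d · √(n/2) - z_α
z_β = 0.89 · √(29/2) - 1.960
z_β = 0.89 · 3.808 - 1.960
z_β = 1.429

Power = Φ(z_β) = Φ(1.429) ≈ 0.924

Effect size d = 0.89 is large by Cohen's convention (0.2/0.5/0.8).

Threshold: power ≥ 0.80 is conventionally adequate.
Power ≈ 0.92 → the study is adequately powered (power ≥ 0.80).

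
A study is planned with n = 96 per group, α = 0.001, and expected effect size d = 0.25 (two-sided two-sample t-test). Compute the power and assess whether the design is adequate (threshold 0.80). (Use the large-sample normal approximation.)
Power ≈ 0.06; the study is underpowered (power < 0.80)

Power calculation (two-sample t-test, normal approximation):
z_β = d · √(n/2) - z_{α/2}
z_β = 0.25 · √(96/2) - 3.291
z_β = 0.25 · 6.928 - 3.291
z_β = -1.558

Power = Φ(z_β) = Φ(-1.558) ≈ 0.060

Effect size d = 0.25 is small by Cohen's convention (0.2/0.5/0.8).

Threshold: power ≥ 0.80 is conventionally adequate.
Power ≈ 0.06 → the study is underpowered (power < 0.80).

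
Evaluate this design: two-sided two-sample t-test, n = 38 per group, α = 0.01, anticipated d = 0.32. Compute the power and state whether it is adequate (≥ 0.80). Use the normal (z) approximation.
Power ≈ 0.12; the study is underpowered (power < 0.80)

Power calculation (two-sample t-test, normal approximation):
z_β = d · √(n/2) - z_{α/2}
z_β = 0.32 · √(38/2) - 2.576
z_β = 0.32 · 4.359 - 2.576
z_β = -1.181

Power = Φ(z_β) = Φ(-1.181) ≈ 0.119

Effect size d = 0.32 is small by Cohen's convention (0.2/0.5/0.8).

Threshold: power ≥ 0.80 is conventionally adequate.
Power ≈ 0.12 → the study is underpowered (power < 0.80).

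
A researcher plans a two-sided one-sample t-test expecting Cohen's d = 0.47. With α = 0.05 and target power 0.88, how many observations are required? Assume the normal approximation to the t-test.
n = 45

Sample size formula (one-sample t-test, normal approximation):
n = ((z_{α/2} + z_β) / d)²

z_{α/2} = 1.960 (for α = 0.05, two-sided)
z_β = 1.175 (for power = 0.88)
d = 0.47

n = ((1.960 + 1.175) / 0.47)²
n = (6.670)²
n ≈ 44.49
Round up to the next whole number: n = 45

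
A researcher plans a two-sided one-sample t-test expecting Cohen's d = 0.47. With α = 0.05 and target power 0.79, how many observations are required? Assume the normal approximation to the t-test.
n = 35

Sample size formula (one-sample t-test, normal approximation):
n = ((z_{α/2} + z_β) / d)²

z_{α/2} = 1.960 (for α = 0.05, two-sided)
z_β = 0.806 (for power = 0.79)
d = 0.47

n = ((1.960 + 0.806) / 0.47)²
n = (5.885)²
n ≈ 34.63
Round up to the next whole number: n = 35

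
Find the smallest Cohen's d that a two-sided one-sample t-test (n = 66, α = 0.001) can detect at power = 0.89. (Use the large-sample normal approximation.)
d ≈ 0.56

Minimum detectable effect (one-sample t-test, normal approximation):
d = (z_{α/2} + z_β) / √n
d = (3.291 + 1.227) / √66
d = 4.517 / 8.124
d ≈ 0.56

By Cohen's convention (0.2 small / 0.5 medium / 0.8 large): medium effect.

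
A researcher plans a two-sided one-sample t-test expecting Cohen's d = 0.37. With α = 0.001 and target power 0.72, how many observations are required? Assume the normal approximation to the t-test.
n = 110

Sample size formula (one-sample t-test, normal approximation):
n = ((z_{α/2} + z_β) / d)²

z_{α/2} = 3.291 (for α = 0.001, two-sided)
z_β = 0.583 (for power = 0.72)
d = 0.37

n = ((3.291 + 0.583) / 0.37)²
n = (10.470)²
n ≈ 109.62
Round up to the next whole number: n = 110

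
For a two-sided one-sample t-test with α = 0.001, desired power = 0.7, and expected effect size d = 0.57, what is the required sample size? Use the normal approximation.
n = 45

Sample size formula (one-sample t-test, normal approximation):
n = ((z_{α/2} + z_β) / d)²

z_{α/2} = 3.291 (for α = 0.001, two-sided)
z_β = 0.524 (for power = 0.7)
d = 0.57

n = ((3.291 + 0.524) / 0.57)²
n = (6.693)²
n ≈ 44.80
Round up to the next whole number: n = 45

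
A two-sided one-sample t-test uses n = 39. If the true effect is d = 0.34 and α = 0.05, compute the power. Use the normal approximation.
Power ≈ 0.56

Power calculation (one-sample t-test, normal approximation):
z_β = d · √n - z_{α/2}
z_β = 0.34 · √39 - 1.960
z_β = 0.34 · 6.245 - 1.960
z_β = 0.163

Power = Φ(z_β) = Φ(0.163) ≈ 0.565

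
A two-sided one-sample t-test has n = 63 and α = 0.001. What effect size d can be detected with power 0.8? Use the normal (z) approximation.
d ≈ 0.52

Minimum detectable effect (one-sample t-test, normal approximation):
d = (z_{α/2} + z_β) / √n
d = (3.291 + 0.842) / √63
d = 4.132 / 7.937
d ≈ 0.52

By Cohen's convention (0.2 small / 0.5 medium / 0.8 large): medium effect.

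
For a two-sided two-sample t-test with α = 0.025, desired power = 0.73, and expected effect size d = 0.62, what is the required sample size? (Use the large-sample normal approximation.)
n = 43 per group

Sample size formula (two-sample t-test, normal approximation):
n = 2 · ((z_{α/2} + z_β) / d)²

z_{α/2} = 2.241 (for α = 0.025, two-sided)
z_β = 0.613 (for power = 0.73)
d = 0.62

n = 2 · ((2.241 + 0.613) / 0.62)²
n = 2 · (4.603)²
n ≈ 42.38
Round up to the next whole number: n = 43 per group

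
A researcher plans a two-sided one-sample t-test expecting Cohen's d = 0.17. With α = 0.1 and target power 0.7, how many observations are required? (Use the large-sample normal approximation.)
n = 163

Sample size formula (one-sample t-test, normal approximation):
n = ((z_{α/2} + z_β) / d)²

z_{α/2} = 1.645 (for α = 0.1, two-sided)
z_β = 0.524 (for power = 0.7)
d = 0.17

n = ((1.645 + 0.524) / 0.17)²
n = (12.759)²
n ≈ 162.79
Round up to the next whole number: n = 163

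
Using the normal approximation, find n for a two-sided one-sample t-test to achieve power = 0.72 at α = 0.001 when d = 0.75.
n = 27

Sample size formula (one-sample t-test, normal approximation):
n = ((z_{α/2} + z_β) / d)²

z_{α/2} = 3.291 (for α = 0.001, two-sided)
z_β = 0.583 (for power = 0.72)
d = 0.75

n = ((3.291 + 0.583) / 0.75)²
n = (5.165)²
n ≈ 26.68
Round up to the next whole number: n = 27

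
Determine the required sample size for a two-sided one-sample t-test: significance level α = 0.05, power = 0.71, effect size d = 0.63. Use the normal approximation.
n = 16

Sample size formula (one-sample t-test, normal approximation):
n = ((z_{α/2} + z_β) / d)²

z_{α/2} = 1.960 (for α = 0.05, two-sided)
z_β = 0.553 (for power = 0.71)
d = 0.63

n = ((1.960 + 0.553) / 0.63)²
n = (3.989)²
n ≈ 15.91
Round up to the next whole number: n = 16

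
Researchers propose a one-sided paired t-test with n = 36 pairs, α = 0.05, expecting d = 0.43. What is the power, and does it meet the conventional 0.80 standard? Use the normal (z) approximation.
Power ≈ 0.83; the study is adequately powered (power ≥ 0.80)

Power calculation (paired t-test, normal approximation):
z_β = d · √n - z_α
z_β = 0.43 · √36 - 1.645
z_β = 0.43 · 6.000 - 1.645
z_β = 0.935

Power = Φ(z_β) = Φ(0.935) ≈ 0.825

Effect size d = 0.43 is small by Cohen's convention (0.2/0.5/0.8).

Threshold: power ≥ 0.80 is conventionally adequate.
Power ≈ 0.83 → the study is adequately powered (power ≥ 0.80).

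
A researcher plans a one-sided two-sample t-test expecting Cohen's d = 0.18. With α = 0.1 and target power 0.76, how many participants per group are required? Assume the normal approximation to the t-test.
n = 244 per group

Sample size formula (two-sample t-test, normal approximation):
n = 2 · ((z_α + z_β) / d)²

z_α = 1.282 (for α = 0.1, one-sided)
z_β = 0.706 (for power = 0.76)
d = 0.18

n = 2 · ((1.282 + 0.706) / 0.18)²
n = 2 · (11.044)²
n ≈ 243.94
Round up to the next whole number: n = 244 per group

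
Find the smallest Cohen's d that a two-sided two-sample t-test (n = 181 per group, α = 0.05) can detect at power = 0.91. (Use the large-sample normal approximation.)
d ≈ 0.35

Minimum detectable effect (two-sample t-test, normal approximation):
d = (z_{α/2} + z_β) / √(n/2)
d = (1.960 + 1.341) / √(181/2)
d = 3.301 / 9.513
d ≈ 0.35

By Cohen's convention (0.2 small / 0.5 medium / 0.8 large): small effect.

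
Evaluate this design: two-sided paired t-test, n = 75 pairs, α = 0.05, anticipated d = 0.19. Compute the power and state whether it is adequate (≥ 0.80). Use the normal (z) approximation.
Power ≈ 0.38; the study is underpowered (power < 0.80)

Power calculation (paired t-test, normal approximation):
z_β = d · √n - z_{α/2}
z_β = 0.19 · √75 - 1.960
z_β = 0.19 · 8.660 - 1.960
z_β = -0.315

Power = Φ(z_β) = Φ(-0.315) ≈ 0.377

Effect size d = 0.19 is very small by Cohen's convention (0.2/0.5/0.8).

Threshold: power ≥ 0.80 is conventionally adequate.
Power ≈ 0.38 → the study is underpowered (power < 0.80).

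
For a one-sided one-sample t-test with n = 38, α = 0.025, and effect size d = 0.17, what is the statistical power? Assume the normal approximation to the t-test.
Power ≈ 0.18

Power calculation (one-sample t-test, normal approximation):
z_β = d · √n - z_α
z_β = 0.17 · √38 - 1.960
z_β = 0.17 · 6.164 - 1.960
z_β = -0.912

Power = Φ(z_β) = Φ(-0.912) ≈ 0.181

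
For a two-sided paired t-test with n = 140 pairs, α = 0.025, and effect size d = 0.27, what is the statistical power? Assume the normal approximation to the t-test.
Power ≈ 0.83

Power calculation (paired t-test, normal approximation):
z_β = d · √n - z_{α/2}
z_β = 0.27 · √140 - 2.241
z_β = 0.27 · 11.832 - 2.241
z_β = 0.953

Power = Φ(z_β) = Φ(0.953) ≈ 0.830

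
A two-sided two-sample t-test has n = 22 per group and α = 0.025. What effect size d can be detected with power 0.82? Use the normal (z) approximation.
d ≈ 0.95

Minimum detectable effect (two-sample t-test, normal approximation):
d = (z_{α/2} + z_β) / √(n/2)
d = (2.241 + 0.915) / √(22/2)
d = 3.157 / 3.317
d ≈ 0.95

By Cohen's convention (0.2 small / 0.5 medium / 0.8 large): large effect.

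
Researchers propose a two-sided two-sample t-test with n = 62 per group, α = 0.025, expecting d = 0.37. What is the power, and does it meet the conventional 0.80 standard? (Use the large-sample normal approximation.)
Power ≈ 0.43; the study is underpowered (power < 0.80)

Power calculation (two-sample t-test, normal approximation):
z_β = d · √(n/2) - z_{α/2}
z_β = 0.37 · √(62/2) - 2.241
z_β = 0.37 · 5.568 - 2.241
z_β = -0.181

Power = Φ(z_β) = Φ(-0.181) ≈ 0.428

Effect size d = 0.37 is small by Cohen's convention (0.2/0.5/0.8).

Threshold: power ≥ 0.80 is conventionally adequate.
Power ≈ 0.43 → the study is underpowered (power < 0.80).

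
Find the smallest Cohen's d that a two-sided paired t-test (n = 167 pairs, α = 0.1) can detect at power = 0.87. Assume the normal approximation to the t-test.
d ≈ 0.21

Minimum detectable effect (paired t-test, normal approximation):
d = (z_{α/2} + z_β) / √n
d = (1.645 + 1.126) / √167
d = 2.771 / 12.923
d ≈ 0.21

By Cohen's convention (0.2 small / 0.5 medium / 0.8 large): small effect.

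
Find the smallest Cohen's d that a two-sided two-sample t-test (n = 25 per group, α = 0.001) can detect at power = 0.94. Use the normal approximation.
d ≈ 1.37

Minimum detectable effect (two-sample t-test, normal approximation):
d = (z_{α/2} + z_β) / √(n/2)
d = (3.291 + 1.555) / √(25/2)
d = 4.845 / 3.536
d ≈ 1.37

By Cohen's convention (0.2 small / 0.5 medium / 0.8 large): large effect.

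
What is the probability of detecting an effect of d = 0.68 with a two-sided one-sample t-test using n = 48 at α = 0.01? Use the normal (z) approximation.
Power ≈ 0.98

Power calculation (one-sample t-test, normal approximation):
z_β = d · √n - z_{α/2}
z_β = 0.68 · √48 - 2.576
z_β = 0.68 · 6.928 - 2.576
z_β = 2.135

Power = Φ(z_β) = Φ(2.135) ≈ 0.984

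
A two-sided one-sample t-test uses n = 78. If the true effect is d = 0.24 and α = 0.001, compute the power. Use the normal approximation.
Power ≈ 0.12

Power calculation (one-sample t-test, normal approximation):
z_β = d · √n - z_{α/2}
z_β = 0.24 · √78 - 3.291
z_β = 0.24 · 8.832 - 3.291
z_β = -1.171

Power = Φ(z_β) = Φ(-1.171) ≈ 0.121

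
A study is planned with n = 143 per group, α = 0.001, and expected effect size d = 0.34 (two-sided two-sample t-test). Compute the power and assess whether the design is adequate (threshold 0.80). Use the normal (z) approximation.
Power ≈ 0.34; the study is underpowered (power < 0.80)

Power calculation (two-sample t-test, normal approximation):
z_β = d · √(n/2) - z_{α/2}
z_β = 0.34 · √(143/2) - 3.291
z_β = 0.34 · 8.456 - 3.291
z_β = -0.416

Power = Φ(z_β) = Φ(-0.416) ≈ 0.339

Effect size d = 0.34 is small by Cohen's convention (0.2/0.5/0.8).

Threshold: power ≥ 0.80 is conventionally adequate.
Power ≈ 0.34 → the study is underpowered (power < 0.80).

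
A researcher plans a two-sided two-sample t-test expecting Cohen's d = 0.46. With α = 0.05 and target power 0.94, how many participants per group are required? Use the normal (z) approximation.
n = 117 per group

Sample size formula (two-sample t-test, normal approximation):
n = 2 · ((z_{α/2} + z_β) / d)²

z_{α/2} = 1.960 (for α = 0.05, two-sided)
z_β = 1.555 (for power = 0.94)
d = 0.46

n = 2 · ((1.960 + 1.555) / 0.46)²
n = 2 · (7.641)²
n ≈ 116.77
Round up to the next whole number: n = 117 per group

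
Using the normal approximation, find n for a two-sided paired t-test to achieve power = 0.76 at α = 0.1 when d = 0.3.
n = 62 pairs

Sample size formula (paired t-test, normal approximation):
n = ((z_{α/2} + z_β) / d)²

z_{α/2} = 1.645 (for α = 0.1, two-sided)
z_β = 0.706 (for power = 0.76)
d = 0.3

n = ((1.645 + 0.706) / 0.3)²
n = (7.837)²
n ≈ 61.42
Round up to the next whole number: n = 62 pairs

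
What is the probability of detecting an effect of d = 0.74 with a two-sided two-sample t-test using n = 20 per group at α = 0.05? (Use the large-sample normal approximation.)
Power ≈ 0.65

Power calculation (two-sample t-test, normal approximation):
z_β = d · √(n/2) - z_{α/2}
z_β = 0.74 · √(20/2) - 1.960
z_β = 0.74 · 3.162 - 1.960
z_β = 0.380

Power = Φ(z_β) = Φ(0.380) ≈ 0.648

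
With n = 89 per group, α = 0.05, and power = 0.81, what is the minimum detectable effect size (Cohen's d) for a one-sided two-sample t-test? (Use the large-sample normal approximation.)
d ≈ 0.38

Minimum detectable effect (two-sample t-test, normal approximation):
d = (z_α + z_β) / √(n/2)
d = (1.645 + 0.878) / √(89/2)
d = 2.523 / 6.671
d ≈ 0.38

By Cohen's convention (0.2 small / 0.5 medium / 0.8 large): small effect.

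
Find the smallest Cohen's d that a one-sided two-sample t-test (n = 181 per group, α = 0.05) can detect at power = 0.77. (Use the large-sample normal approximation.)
d ≈ 0.25

Minimum detectable effect (two-sample t-test, normal approximation):
d = (z_α + z_β) / √(n/2)
d = (1.645 + 0.739) / √(181/2)
d = 2.384 / 9.513
d ≈ 0.25

By Cohen's convention (0.2 small / 0.5 medium / 0.8 large): small effect.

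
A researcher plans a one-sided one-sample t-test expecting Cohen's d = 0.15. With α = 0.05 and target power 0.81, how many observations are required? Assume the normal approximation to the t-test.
n = 283

Sample size formula (one-sample t-test, normal approximation):
n = ((z_α + z_β) / d)²

z_α = 1.645 (for α = 0.05, one-sided)
z_β = 0.878 (for power = 0.81)
d = 0.15

n = ((1.645 + 0.878) / 0.15)²
n = (16.820)²
n ≈ 282.91
Round up to the next whole number: n = 283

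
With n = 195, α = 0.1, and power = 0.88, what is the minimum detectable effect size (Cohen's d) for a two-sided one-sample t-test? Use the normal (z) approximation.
d ≈ 0.20

Minimum detectable effect (one-sample t-test, normal approximation):
d = (z_{α/2} + z_β) / √n
d = (1.645 + 1.175) / √195
d = 2.820 / 13.964
d ≈ 0.20

By Cohen's convention (0.2 small / 0.5 medium / 0.8 large): small effect.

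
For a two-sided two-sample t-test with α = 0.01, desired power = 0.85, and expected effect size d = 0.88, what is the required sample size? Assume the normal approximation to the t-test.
n = 34 per group

Sample size formula (two-sample t-test, normal approximation):
n = 2 · ((z_{α/2} + z_β) / d)²

z_{α/2} = 2.576 (for α = 0.01, two-sided)
z_β = 1.036 (for power = 0.85)
d = 0.88

n = 2 · ((2.576 + 1.036) / 0.88)²
n = 2 · (4.105)²
n ≈ 33.70
Round up to the next whole number: n = 34 per group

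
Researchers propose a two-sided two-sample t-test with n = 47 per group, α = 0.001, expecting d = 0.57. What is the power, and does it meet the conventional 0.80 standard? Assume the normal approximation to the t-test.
Power ≈ 0.30; the study is underpowered (power < 0.80)

Power calculation (two-sample t-test, normal approximation):
z_β = d · √(n/2) - z_{α/2}
z_β = 0.57 · √(47/2) - 3.291
z_β = 0.57 · 4.848 - 3.291
z_β = -0.527

Power = Φ(z_β) = Φ(-0.527) ≈ 0.299

Effect size d = 0.57 is medium by Cohen's convention (0.2/0.5/0.8).

Threshold: power ≥ 0.80 is conventionally adequate.
Power ≈ 0.30 → the study is underpowered (power < 0.80).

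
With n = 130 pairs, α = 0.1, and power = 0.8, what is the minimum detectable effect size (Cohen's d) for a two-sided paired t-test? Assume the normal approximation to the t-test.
d ≈ 0.22

Minimum detectable effect (paired t-test, normal approximation):
d = (z_{α/2} + z_β) / √n
d = (1.645 + 0.842) / √130
d = 2.486 / 11.402
d ≈ 0.22

By Cohen's convention (0.2 small / 0.5 medium / 0.8 large): small effect.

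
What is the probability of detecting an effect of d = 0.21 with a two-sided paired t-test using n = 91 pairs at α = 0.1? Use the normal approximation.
Power ≈ 0.64

Power calculation (paired t-test, normal approximation):
z_β = d · √n - z_{α/2}
z_β = 0.21 · √91 - 1.645
z_β = 0.21 · 9.539 - 1.645
z_β = 0.358

Power = Φ(z_β) = Φ(0.358) ≈ 0.640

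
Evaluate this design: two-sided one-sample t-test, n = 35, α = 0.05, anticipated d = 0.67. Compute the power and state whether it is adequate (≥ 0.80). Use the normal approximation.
Power ≈ 0.98; the study is adequately powered (power ≥ 0.80)

Power calculation (one-sample t-test, normal approximation):
z_β = d · √n - z_{α/2}
z_β = 0.67 · √35 - 1.960
z_β = 0.67 · 5.916 - 1.960
z_β = 2.004

Power = Φ(z_β) = Φ(2.004) ≈ 0.977

Effect size d = 0.67 is medium by Cohen's convention (0.2/0.5/0.8).

Threshold: power ≥ 0.80 is conventionally adequate.
Power ≈ 0.98 → the study is adequately powered (power ≥ 0.80).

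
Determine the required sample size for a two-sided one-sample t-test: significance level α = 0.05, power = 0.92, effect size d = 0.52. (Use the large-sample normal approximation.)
n = 42

Sample size formula (one-sample t-test, normal approximation):
n = ((z_{α/2} + z_β) / d)²

z_{α/2} = 1.960 (for α = 0.05, two-sided)
z_β = 1.405 (for power = 0.92)
d = 0.52

n = ((1.960 + 1.405) / 0.52)²
n = (6.471)²
n ≈ 41.87
Round up to the next whole number: n = 42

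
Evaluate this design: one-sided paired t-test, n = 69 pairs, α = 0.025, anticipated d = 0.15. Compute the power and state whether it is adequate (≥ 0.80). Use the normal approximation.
Power ≈ 0.24; the study is underpowered (power < 0.80)

Power calculation (paired t-test, normal approximation):
z_β = d · √n - z_α
z_β = 0.15 · √69 - 1.960
z_β = 0.15 · 8.307 - 1.960
z_β = -0.714

Power = Φ(z_β) = Φ(-0.714) ≈ 0.238

Effect size d = 0.15 is very small by Cohen's convention (0.2/0.5/0.8).

Threshold: power ≥ 0.80 is conventionally adequate.
Power ≈ 0.24 → the study is underpowered (power < 0.80).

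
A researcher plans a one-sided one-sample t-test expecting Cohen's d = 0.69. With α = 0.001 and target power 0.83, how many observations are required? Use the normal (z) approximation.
n = 35

Sample size formula (one-sample t-test, normal approximation):
n = ((z_α + z_β) / d)²

z_α = 3.090 (for α = 0.001, one-sided)
z_β = 0.954 (for power = 0.83)
d = 0.69

n = ((3.090 + 0.954) / 0.69)²
n = (5.861)²
n ≈ 34.35
Round up to the next whole number: n = 35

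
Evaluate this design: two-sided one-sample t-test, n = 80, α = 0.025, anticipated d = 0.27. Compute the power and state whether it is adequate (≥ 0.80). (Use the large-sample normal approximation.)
Power ≈ 0.57; the study is underpowered (power < 0.80)

Power calculation (one-sample t-test, normal approximation):
z_β = d · √n - z_{α/2}
z_β = 0.27 · √80 - 2.241
z_β = 0.27 · 8.944 - 2.241
z_β = 0.174

Power = Φ(z_β) = Φ(0.174) ≈ 0.569

Effect size d = 0.27 is small by Cohen's convention (0.2/0.5/0.8).

Threshold: power ≥ 0.80 is conventionally adequate.
Power ≈ 0.57 → the study is underpowered (power < 0.80).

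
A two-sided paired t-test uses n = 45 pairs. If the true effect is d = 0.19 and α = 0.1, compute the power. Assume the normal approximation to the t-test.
Power ≈ 0.36

Power calculation (paired t-test, normal approximation):
z_β = d · √n - z_{α/2}
z_β = 0.19 · √45 - 1.645
z_β = 0.19 · 6.708 - 1.645
z_β = -0.370

Power = Φ(z_β) = Φ(-0.370) ≈ 0.356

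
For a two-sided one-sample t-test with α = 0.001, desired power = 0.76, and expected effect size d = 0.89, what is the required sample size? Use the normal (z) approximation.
n = 21

Sample size formula (one-sample t-test, normal approximation):
n = ((z_{α/2} + z_β) / d)²

z_{α/2} = 3.291 (for α = 0.001, two-sided)
z_β = 0.706 (for power = 0.76)
d = 0.89

n = ((3.291 + 0.706) / 0.89)²
n = (4.491)²
n ≈ 20.17
Round up to the next whole number: n = 21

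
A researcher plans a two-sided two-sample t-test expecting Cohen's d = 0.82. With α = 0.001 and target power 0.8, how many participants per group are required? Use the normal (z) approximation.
n = 51 per group

Sample size formula (two-sample t-test, normal approximation):
n = 2 · ((z_{α/2} + z_β) / d)²

z_{α/2} = 3.291 (for α = 0.001, two-sided)
z_β = 0.842 (for power = 0.8)
d = 0.82

n = 2 · ((3.291 + 0.842) / 0.82)²
n = 2 · (5.040)²
n ≈ 50.80
Round up to the next whole number: n = 51 per group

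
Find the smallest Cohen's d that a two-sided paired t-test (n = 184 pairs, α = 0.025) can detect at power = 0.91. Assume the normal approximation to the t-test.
d ≈ 0.26

Minimum detectable effect (paired t-test, normal approximation):
d = (z_{α/2} + z_β) / √n
d = (2.241 + 1.341) / √184
d = 3.582 / 13.565
d ≈ 0.26

By Cohen's convention (0.2 small / 0.5 medium / 0.8 large): small effect.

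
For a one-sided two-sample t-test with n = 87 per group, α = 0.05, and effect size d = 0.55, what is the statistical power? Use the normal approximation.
Power ≈ 0.98

Power calculation (two-sample t-test, normal approximation):
z_β = d · √(n/2) - z_α
z_β = 0.55 · √(87/2) - 1.645
z_β = 0.55 · 6.595 - 1.645
z_β = 1.983

Power = Φ(z_β) = Φ(1.983) ≈ 0.976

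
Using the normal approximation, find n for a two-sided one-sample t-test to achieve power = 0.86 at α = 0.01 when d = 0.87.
n = 18

Sample size formula (one-sample t-test, normal approximation):
n = ((z_{α/2} + z_β) / d)²

z_{α/2} = 2.576 (for α = 0.01, two-sided)
z_β = 1.080 (for power = 0.86)
d = 0.87

n = ((2.576 + 1.080) / 0.87)²
n = (4.202)²
n ≈ 17.66
Round up to the next whole number: n = 18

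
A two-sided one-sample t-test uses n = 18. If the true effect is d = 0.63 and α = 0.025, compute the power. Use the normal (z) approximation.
Power ≈ 0.67

Power calculation (one-sample t-test, normal approximation):
z_β = d · √n - z_{α/2}
z_β = 0.63 · √18 - 2.241
z_β = 0.63 · 4.243 - 2.241
z_β = 0.431

Power = Φ(z_β) = Φ(0.431) ≈ 0.667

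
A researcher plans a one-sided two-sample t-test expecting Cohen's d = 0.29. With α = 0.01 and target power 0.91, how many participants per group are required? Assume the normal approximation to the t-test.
n = 320 per group

Sample size formula (two-sample t-test, normal approximation):
n = 2 · ((z_α + z_β) / d)²

z_α = 2.326 (for α = 0.01, one-sided)
z_β = 1.341 (for power = 0.91)
d = 0.29

n = 2 · ((2.326 + 1.341) / 0.29)²
n = 2 · (12.645)²
n ≈ 319.79
Round up to the next whole number: n = 320 per group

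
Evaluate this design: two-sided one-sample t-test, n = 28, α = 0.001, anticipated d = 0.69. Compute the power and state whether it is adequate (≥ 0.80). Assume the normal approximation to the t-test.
Power ≈ 0.64; the study is underpowered (power < 0.80)

Power calculation (one-sample t-test, normal approximation):
z_β = d · √n - z_{α/2}
z_β = 0.69 · √28 - 3.291
z_β = 0.69 · 5.292 - 3.291
z_β = 0.361

Power = Φ(z_β) = Φ(0.361) ≈ 0.641

Effect size d = 0.69 is medium by Cohen's convention (0.2/0.5/0.8).

Threshold: power ≥ 0.80 is conventionally adequate.
Power ≈ 0.64 → the study is underpowered (power < 0.80).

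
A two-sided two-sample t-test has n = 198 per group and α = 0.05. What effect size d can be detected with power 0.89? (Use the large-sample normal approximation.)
d ≈ 0.32

Minimum detectable effect (two-sample t-test, normal approximation):
d = (z_{α/2} + z_β) / √(n/2)
d = (1.960 + 1.227) / √(198/2)
d = 3.186 / 9.950
d ≈ 0.32

By Cohen's convention (0.2 small / 0.5 medium / 0.8 large): small effect.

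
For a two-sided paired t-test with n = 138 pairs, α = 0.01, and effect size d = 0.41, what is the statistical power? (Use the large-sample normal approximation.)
Power ≈ 0.99

Power calculation (paired t-test, normal approximation):
z_β = d · √n - z_{α/2}
z_β = 0.41 · √138 - 2.576
z_β = 0.41 · 11.747 - 2.576
z_β = 2.241

Power = Φ(z_β) = Φ(2.241) ≈ 0.987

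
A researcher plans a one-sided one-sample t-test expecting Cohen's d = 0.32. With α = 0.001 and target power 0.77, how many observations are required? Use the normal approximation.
n = 144

Sample size formula (one-sample t-test, normal approximation):
n = ((z_α + z_β) / d)²

z_α = 3.090 (for α = 0.001, one-sided)
z_β = 0.739 (for power = 0.77)
d = 0.32

n = ((3.090 + 0.739) / 0.32)²
n = (11.966)²
n ≈ 143.19
Round up to the next whole number: n = 144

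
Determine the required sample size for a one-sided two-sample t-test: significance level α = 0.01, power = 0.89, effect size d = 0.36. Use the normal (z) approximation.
n = 195 per group

Sample size formula (two-sample t-test, normal approximation):
n = 2 · ((z_α + z_β) / d)²

z_α = 2.326 (for α = 0.01, one-sided)
z_β = 1.227 (for power = 0.89)
d = 0.36

n = 2 · ((2.326 + 1.227) / 0.36)²
n = 2 · (9.869)²
n ≈ 194.79
Round up to the next whole number: n = 195 per group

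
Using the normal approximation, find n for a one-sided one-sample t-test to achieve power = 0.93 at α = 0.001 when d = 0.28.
n = 266

Sample size formula (one-sample t-test, normal approximation):
n = ((z_α + z_β) / d)²

z_α = 3.090 (for α = 0.001, one-sided)
z_β = 1.476 (for power = 0.93)
d = 0.28

n = ((3.090 + 1.476) / 0.28)²
n = (16.307)²
n ≈ 265.92
Round up to the next whole number: n = 266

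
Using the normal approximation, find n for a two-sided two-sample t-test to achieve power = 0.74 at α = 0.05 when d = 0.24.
n = 236 per group

Sample size formula (two-sample t-test, normal approximation):
n = 2 · ((z_{α/2} + z_β) / d)²

z_{α/2} = 1.960 (for α = 0.05, two-sided)
z_β = 0.643 (for power = 0.74)
d = 0.24

n = 2 · ((1.960 + 0.643) / 0.24)²
n = 2 · (10.846)²
n ≈ 235.27
Round up to the next whole number: n = 236 per group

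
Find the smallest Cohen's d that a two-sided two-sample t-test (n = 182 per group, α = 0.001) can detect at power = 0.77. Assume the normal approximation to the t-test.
d ≈ 0.42

Minimum detectable effect (two-sample t-test, normal approximation):
d = (z_{α/2} + z_β) / √(n/2)
d = (3.291 + 0.739) / √(182/2)
d = 4.029 / 9.539
d ≈ 0.42

By Cohen's convention (0.2 small / 0.5 medium / 0.8 large): small effect.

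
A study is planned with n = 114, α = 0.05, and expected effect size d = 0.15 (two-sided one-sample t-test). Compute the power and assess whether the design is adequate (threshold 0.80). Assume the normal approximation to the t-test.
Power ≈ 0.36; the study is underpowered (power < 0.80)

Power calculation (one-sample t-test, normal approximation):
z_β = d · √n - z_{α/2}
z_β = 0.15 · √114 - 1.960
z_β = 0.15 · 10.677 - 1.960
z_β = -0.358

Power = Φ(z_β) = Φ(-0.358) ≈ 0.360

Effect size d = 0.15 is very small by Cohen's convention (0.2/0.5/0.8).

Threshold: power ≥ 0.80 is conventionally adequate.
Power ≈ 0.36 → the study is underpowered (power < 0.80).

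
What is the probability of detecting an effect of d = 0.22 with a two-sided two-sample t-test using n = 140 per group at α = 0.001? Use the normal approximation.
Power ≈ 0.07

Power calculation (two-sample t-test, normal approximation):
z_β = d · √(n/2) - z_{α/2}
z_β = 0.22 · √(140/2) - 3.291
z_β = 0.22 · 8.367 - 3.291
z_β = -1.450

Power = Φ(z_β) = Φ(-1.450) ≈ 0.074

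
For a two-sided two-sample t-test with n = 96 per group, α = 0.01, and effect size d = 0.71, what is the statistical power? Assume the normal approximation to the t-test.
Power ≈ 0.99

Power calculation (two-sample t-test, normal approximation):
z_β = d · √(n/2) - z_{α/2}
z_β = 0.71 · √(96/2) - 2.576
z_β = 0.71 · 6.928 - 2.576
z_β = 2.343

Power = Φ(z_β) = Φ(2.343) ≈ 0.990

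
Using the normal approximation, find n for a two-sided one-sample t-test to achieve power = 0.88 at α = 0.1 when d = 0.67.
n = 18

Sample size formula (one-sample t-test, normal approximation):
n = ((z_{α/2} + z_β) / d)²

z_{α/2} = 1.645 (for α = 0.1, two-sided)
z_β = 1.175 (for power = 0.88)
d = 0.67

n = ((1.645 + 1.175) / 0.67)²
n = (4.209)²
n ≈ 17.72
Round up to the next whole number: n = 18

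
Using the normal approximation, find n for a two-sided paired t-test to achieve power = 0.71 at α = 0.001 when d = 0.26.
n = 219 pairs

Sample size formula (paired t-test, normal approximation):
n = ((z_{α/2} + z_β) / d)²

z_{α/2} = 3.291 (for α = 0.001, two-sided)
z_β = 0.553 (for power = 0.71)
d = 0.26

n = ((3.291 + 0.553) / 0.26)²
n = (14.785)²
n ≈ 218.60
Round up to the next whole number: n = 219 pairs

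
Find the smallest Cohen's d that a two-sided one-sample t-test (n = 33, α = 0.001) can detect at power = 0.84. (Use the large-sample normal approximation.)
d ≈ 0.75

Minimum detectable effect (one-sample t-test, normal approximation):
d = (z_{α/2} + z_β) / √n
d = (3.291 + 0.994) / √33
d = 4.285 / 5.745
d ≈ 0.75

By Cohen's convention (0.2 small / 0.5 medium / 0.8 large): medium effect.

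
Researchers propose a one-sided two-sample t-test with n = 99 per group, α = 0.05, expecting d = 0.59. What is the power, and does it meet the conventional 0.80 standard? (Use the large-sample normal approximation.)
Power ≈ 0.99; the study is adequately powered (power ≥ 0.80)

Power calculation (two-sample t-test, normal approximation):
z_β = d · √(n/2) - z_α
z_β = 0.59 · √(99/2) - 1.645
z_β = 0.59 · 7.036 - 1.645
z_β = 2.506

Power = Φ(z_β) = Φ(2.506) ≈ 0.994

Effect size d = 0.59 is medium by Cohen's convention (0.2/0.5/0.8).

Threshold: power ≥ 0.80 is conventionally adequate.
Power ≈ 0.99 → the study is adequately powered (power ≥ 0.80).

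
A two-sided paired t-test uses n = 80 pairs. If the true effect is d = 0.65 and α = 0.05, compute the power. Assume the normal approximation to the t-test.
Power ≈ 1.00

Power calculation (paired t-test, normal approximation):
z_β = d · √n - z_{α/2}
z_β = 0.65 · √80 - 1.960
z_β = 0.65 · 8.944 - 1.960
z_β = 3.854

Power = Φ(z_β) = Φ(3.854) ≈ 1.000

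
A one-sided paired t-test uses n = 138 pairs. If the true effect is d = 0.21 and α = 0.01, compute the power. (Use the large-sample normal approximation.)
Power ≈ 0.56

Power calculation (paired t-test, normal approximation):
z_β = d · √n - z_α
z_β = 0.21 · √138 - 2.326
z_β = 0.21 · 11.747 - 2.326
z_β = 0.141

Power = Φ(z_β) = Φ(0.141) ≈ 0.556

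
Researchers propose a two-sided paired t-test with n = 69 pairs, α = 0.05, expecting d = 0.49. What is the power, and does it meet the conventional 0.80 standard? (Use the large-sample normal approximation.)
Power ≈ 0.98; the study is adequately powered (power ≥ 0.80)

Power calculation (paired t-test, normal approximation):
z_β = d · √n - z_{α/2}
z_β = 0.49 · √69 - 1.960
z_β = 0.49 · 8.307 - 1.960
z_β = 2.110

Power = Φ(z_β) = Φ(2.110) ≈ 0.983

Effect size d = 0.49 is small by Cohen's convention (0.2/0.5/0.8).

Threshold: power ≥ 0.80 is conventionally adequate.
Power ≈ 0.98 → the study is adequately powered (power ≥ 0.80).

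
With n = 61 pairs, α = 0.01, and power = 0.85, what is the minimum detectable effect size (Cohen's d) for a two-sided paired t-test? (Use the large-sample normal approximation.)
d ≈ 0.46

Minimum detectable effect (paired t-test, normal approximation):
d = (z_{α/2} + z_β) / √n
d = (2.576 + 1.036) / √61
d = 3.612 / 7.810
d ≈ 0.46

By Cohen's convention (0.2 small / 0.5 medium / 0.8 large): small effect.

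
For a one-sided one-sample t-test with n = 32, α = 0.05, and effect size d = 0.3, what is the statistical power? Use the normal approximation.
Power ≈ 0.52

Power calculation (one-sample t-test, normal approximation):
z_β = d · √n - z_α
z_β = 0.3 · √32 - 1.645
z_β = 0.3 · 5.657 - 1.645
z_β = 0.052

Power = Φ(z_β) = Φ(0.052) ≈ 0.521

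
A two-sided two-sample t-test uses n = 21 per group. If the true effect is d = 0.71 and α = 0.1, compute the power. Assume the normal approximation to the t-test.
Power ≈ 0.74

Power calculation (two-sample t-test, normal approximation):
z_β = d · √(n/2) - z_{α/2}
z_β = 0.71 · √(21/2) - 1.645
z_β = 0.71 · 3.240 - 1.645
z_β = 0.656

Power = Φ(z_β) = Φ(0.656) ≈ 0.744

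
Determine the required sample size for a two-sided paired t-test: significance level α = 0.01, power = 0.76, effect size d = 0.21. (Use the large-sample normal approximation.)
n = 245 pairs

Sample size formula (paired t-test, normal approximation):
n = ((z_{α/2} + z_β) / d)²

z_{α/2} = 2.576 (for α = 0.01, two-sided)
z_β = 0.706 (for power = 0.76)
d = 0.21

n = ((2.576 + 0.706) / 0.21)²
n = (15.629)²
n ≈ 244.27
Round up to the next whole number: n = 245 pairs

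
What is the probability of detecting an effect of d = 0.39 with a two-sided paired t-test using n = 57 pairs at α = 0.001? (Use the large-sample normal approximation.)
Power ≈ 0.36

Power calculation (paired t-test, normal approximation):
z_β = d · √n - z_{α/2}
z_β = 0.39 · √57 - 3.291
z_β = 0.39 · 7.550 - 3.291
z_β = -0.346

Power = Φ(z_β) = Φ(-0.346) ≈ 0.365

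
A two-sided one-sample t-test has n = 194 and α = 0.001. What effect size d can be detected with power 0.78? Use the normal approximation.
d ≈ 0.29

Minimum detectable effect (one-sample t-test, normal approximation):
d = (z_{α/2} + z_β) / √n
d = (3.291 + 0.772) / √194
d = 4.063 / 13.928
d ≈ 0.29

By Cohen's convention (0.2 small / 0.5 medium / 0.8 large): small effect.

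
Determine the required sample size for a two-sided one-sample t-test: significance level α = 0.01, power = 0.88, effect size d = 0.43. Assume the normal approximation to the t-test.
n = 77

Sample size formula (one-sample t-test, normal approximation):
n = ((z_{α/2} + z_β) / d)²

z_{α/2} = 2.576 (for α = 0.01, two-sided)
z_β = 1.175 (for power = 0.88)
d = 0.43

n = ((2.576 + 1.175) / 0.43)²
n = (8.723)²
n ≈ 76.09
Round up to the next whole number: n = 77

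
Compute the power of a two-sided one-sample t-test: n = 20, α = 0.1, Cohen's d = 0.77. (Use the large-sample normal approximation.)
Power ≈ 0.96

Power calculation (one-sample t-test, normal approximation):
z_β = d · √n - z_{α/2}
z_β = 0.77 · √20 - 1.645
z_β = 0.77 · 4.472 - 1.645
z_β = 1.799

Power = Φ(z_β) = Φ(1.799) ≈ 0.964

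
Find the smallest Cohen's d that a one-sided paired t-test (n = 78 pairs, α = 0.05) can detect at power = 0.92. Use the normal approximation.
d ≈ 0.35

Minimum detectable effect (paired t-test, normal approximation):
d = (z_α + z_β) / √n
d = (1.645 + 1.405) / √78
d = 3.050 / 8.832
d ≈ 0.35

By Cohen's convention (0.2 small / 0.5 medium / 0.8 large): small effect.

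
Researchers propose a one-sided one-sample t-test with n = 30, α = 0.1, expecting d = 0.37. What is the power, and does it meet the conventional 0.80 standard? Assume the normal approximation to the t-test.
Power ≈ 0.77; the study is underpowered (power < 0.80)

Power calculation (one-sample t-test, normal approximation):
z_β = d · √n - z_α
z_β = 0.37 · √30 - 1.282
z_β = 0.37 · 5.477 - 1.282
z_β = 0.745

Power = Φ(z_β) = Φ(0.745) ≈ 0.772

Effect size d = 0.37 is small by Cohen's convention (0.2/0.5/0.8).

Threshold: power ≥ 0.80 is conventionally adequate.
Power ≈ 0.77 → the study is underpowered (power < 0.80).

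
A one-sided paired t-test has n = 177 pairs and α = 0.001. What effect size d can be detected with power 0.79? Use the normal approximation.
d ≈ 0.29

Minimum detectable effect (paired t-test, normal approximation):
d = (z_α + z_β) / √n
d = (3.090 + 0.806) / √177
d = 3.897 / 13.304
d ≈ 0.29

By Cohen's convention (0.2 small / 0.5 medium / 0.8 large): small effect.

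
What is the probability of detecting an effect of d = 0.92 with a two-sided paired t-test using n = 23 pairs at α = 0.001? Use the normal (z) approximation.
Power ≈ 0.87

Power calculation (paired t-test, normal approximation):
z_β = d · √n - z_{α/2}
z_β = 0.92 · √23 - 3.291
z_β = 0.92 · 4.796 - 3.291
z_β = 1.122

Power = Φ(z_β) = Φ(1.122) ≈ 0.869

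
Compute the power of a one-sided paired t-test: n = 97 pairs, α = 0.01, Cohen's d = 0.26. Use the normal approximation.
Power ≈ 0.59

Power calculation (paired t-test, normal approximation):
z_β = d · √n - z_α
z_β = 0.26 · √97 - 2.326
z_β = 0.26 · 9.849 - 2.326
z_β = 0.234

Power = Φ(z_β) = Φ(0.234) ≈ 0.593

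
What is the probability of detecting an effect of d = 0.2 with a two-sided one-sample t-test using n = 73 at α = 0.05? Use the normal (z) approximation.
Power ≈ 0.40

Power calculation (one-sample t-test, normal approximation):
z_β = d · √n - z_{α/2}
z_β = 0.2 · √73 - 1.960
z_β = 0.2 · 8.544 - 1.960
z_β = -0.251

Power = Φ(z_β) = Φ(-0.251) ≈ 0.401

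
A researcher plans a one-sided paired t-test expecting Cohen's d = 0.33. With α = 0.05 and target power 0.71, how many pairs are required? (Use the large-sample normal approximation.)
n = 45 pairs

Sample size formula (paired t-test, normal approximation):
n = ((z_α + z_β) / d)²

z_α = 1.645 (for α = 0.05, one-sided)
z_β = 0.553 (for power = 0.71)
d = 0.33

n = ((1.645 + 0.553) / 0.33)²
n = (6.661)²
n ≈ 44.37
Round up to the next whole number: n = 45 pairs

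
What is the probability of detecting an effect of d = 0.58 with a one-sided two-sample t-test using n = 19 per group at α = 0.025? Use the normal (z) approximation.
Power ≈ 0.43

Power calculation (two-sample t-test, normal approximation):
z_β = d · √(n/2) - z_α
z_β = 0.58 · √(19/2) - 1.960
z_β = 0.58 · 3.082 - 1.960
z_β = -0.172

Power = Φ(z_β) = Φ(-0.172) ≈ 0.432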